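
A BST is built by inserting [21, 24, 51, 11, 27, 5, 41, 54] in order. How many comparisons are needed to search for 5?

Search path for 5: 21 -> 11 -> 5
Found: True
Comparisons: 3


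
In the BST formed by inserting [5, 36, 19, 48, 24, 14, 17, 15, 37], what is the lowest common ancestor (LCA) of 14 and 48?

Tree insertion order: [5, 36, 19, 48, 24, 14, 17, 15, 37]
Tree (level-order array): [5, None, 36, 19, 48, 14, 24, 37, None, None, 17, None, None, None, None, 15]
In a BST, the LCA of p=14, q=48 is the first node v on the
root-to-leaf path with p <= v <= q (go left if both < v, right if both > v).
Walk from root:
  at 5: both 14 and 48 > 5, go right
  at 36: 14 <= 36 <= 48, this is the LCA
LCA = 36


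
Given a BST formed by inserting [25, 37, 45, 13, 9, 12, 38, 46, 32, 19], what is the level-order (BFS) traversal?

Tree insertion order: [25, 37, 45, 13, 9, 12, 38, 46, 32, 19]
Tree (level-order array): [25, 13, 37, 9, 19, 32, 45, None, 12, None, None, None, None, 38, 46]
BFS from the root, enqueuing left then right child of each popped node:
  queue [25] -> pop 25, enqueue [13, 37], visited so far: [25]
  queue [13, 37] -> pop 13, enqueue [9, 19], visited so far: [25, 13]
  queue [37, 9, 19] -> pop 37, enqueue [32, 45], visited so far: [25, 13, 37]
  queue [9, 19, 32, 45] -> pop 9, enqueue [12], visited so far: [25, 13, 37, 9]
  queue [19, 32, 45, 12] -> pop 19, enqueue [none], visited so far: [25, 13, 37, 9, 19]
  queue [32, 45, 12] -> pop 32, enqueue [none], visited so far: [25, 13, 37, 9, 19, 32]
  queue [45, 12] -> pop 45, enqueue [38, 46], visited so far: [25, 13, 37, 9, 19, 32, 45]
  queue [12, 38, 46] -> pop 12, enqueue [none], visited so far: [25, 13, 37, 9, 19, 32, 45, 12]
  queue [38, 46] -> pop 38, enqueue [none], visited so far: [25, 13, 37, 9, 19, 32, 45, 12, 38]
  queue [46] -> pop 46, enqueue [none], visited so far: [25, 13, 37, 9, 19, 32, 45, 12, 38, 46]
Result: [25, 13, 37, 9, 19, 32, 45, 12, 38, 46]


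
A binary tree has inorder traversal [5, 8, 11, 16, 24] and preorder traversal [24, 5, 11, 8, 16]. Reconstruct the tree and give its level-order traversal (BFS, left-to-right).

Inorder:  [5, 8, 11, 16, 24]
Preorder: [24, 5, 11, 8, 16]
Algorithm: preorder visits root first, so consume preorder in order;
for each root, split the current inorder slice at that value into
left-subtree inorder and right-subtree inorder, then recurse.
Recursive splits:
  root=24; inorder splits into left=[5, 8, 11, 16], right=[]
  root=5; inorder splits into left=[], right=[8, 11, 16]
  root=11; inorder splits into left=[8], right=[16]
  root=8; inorder splits into left=[], right=[]
  root=16; inorder splits into left=[], right=[]
Reconstructed level-order: [24, 5, 11, 8, 16]


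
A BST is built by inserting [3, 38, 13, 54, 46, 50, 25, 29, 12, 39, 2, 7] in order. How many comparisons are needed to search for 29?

Search path for 29: 3 -> 38 -> 13 -> 25 -> 29
Found: True
Comparisons: 5


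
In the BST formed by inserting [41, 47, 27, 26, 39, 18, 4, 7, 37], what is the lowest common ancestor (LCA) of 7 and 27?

Tree insertion order: [41, 47, 27, 26, 39, 18, 4, 7, 37]
Tree (level-order array): [41, 27, 47, 26, 39, None, None, 18, None, 37, None, 4, None, None, None, None, 7]
In a BST, the LCA of p=7, q=27 is the first node v on the
root-to-leaf path with p <= v <= q (go left if both < v, right if both > v).
Walk from root:
  at 41: both 7 and 27 < 41, go left
  at 27: 7 <= 27 <= 27, this is the LCA
LCA = 27


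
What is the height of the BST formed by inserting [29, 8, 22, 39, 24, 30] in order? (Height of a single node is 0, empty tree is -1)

Insertion order: [29, 8, 22, 39, 24, 30]
Tree (level-order array): [29, 8, 39, None, 22, 30, None, None, 24]
Compute height bottom-up (empty subtree = -1):
  height(24) = 1 + max(-1, -1) = 0
  height(22) = 1 + max(-1, 0) = 1
  height(8) = 1 + max(-1, 1) = 2
  height(30) = 1 + max(-1, -1) = 0
  height(39) = 1 + max(0, -1) = 1
  height(29) = 1 + max(2, 1) = 3
Height = 3


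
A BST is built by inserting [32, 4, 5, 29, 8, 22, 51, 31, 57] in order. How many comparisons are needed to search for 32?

Search path for 32: 32
Found: True
Comparisons: 1


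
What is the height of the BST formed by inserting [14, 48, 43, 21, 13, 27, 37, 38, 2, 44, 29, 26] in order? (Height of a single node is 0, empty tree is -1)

Insertion order: [14, 48, 43, 21, 13, 27, 37, 38, 2, 44, 29, 26]
Tree (level-order array): [14, 13, 48, 2, None, 43, None, None, None, 21, 44, None, 27, None, None, 26, 37, None, None, 29, 38]
Compute height bottom-up (empty subtree = -1):
  height(2) = 1 + max(-1, -1) = 0
  height(13) = 1 + max(0, -1) = 1
  height(26) = 1 + max(-1, -1) = 0
  height(29) = 1 + max(-1, -1) = 0
  height(38) = 1 + max(-1, -1) = 0
  height(37) = 1 + max(0, 0) = 1
  height(27) = 1 + max(0, 1) = 2
  height(21) = 1 + max(-1, 2) = 3
  height(44) = 1 + max(-1, -1) = 0
  height(43) = 1 + max(3, 0) = 4
  height(48) = 1 + max(4, -1) = 5
  height(14) = 1 + max(1, 5) = 6
Height = 6


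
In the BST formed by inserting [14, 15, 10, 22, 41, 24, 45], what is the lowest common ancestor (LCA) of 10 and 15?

Tree insertion order: [14, 15, 10, 22, 41, 24, 45]
Tree (level-order array): [14, 10, 15, None, None, None, 22, None, 41, 24, 45]
In a BST, the LCA of p=10, q=15 is the first node v on the
root-to-leaf path with p <= v <= q (go left if both < v, right if both > v).
Walk from root:
  at 14: 10 <= 14 <= 15, this is the LCA
LCA = 14


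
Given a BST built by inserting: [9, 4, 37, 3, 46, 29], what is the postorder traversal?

Tree insertion order: [9, 4, 37, 3, 46, 29]
Tree (level-order array): [9, 4, 37, 3, None, 29, 46]
Postorder traversal: [3, 4, 29, 46, 37, 9]


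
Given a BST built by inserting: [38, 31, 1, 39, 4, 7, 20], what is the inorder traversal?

Tree insertion order: [38, 31, 1, 39, 4, 7, 20]
Tree (level-order array): [38, 31, 39, 1, None, None, None, None, 4, None, 7, None, 20]
Inorder traversal: [1, 4, 7, 20, 31, 38, 39]


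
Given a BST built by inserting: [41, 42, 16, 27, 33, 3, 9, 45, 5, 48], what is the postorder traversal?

Tree insertion order: [41, 42, 16, 27, 33, 3, 9, 45, 5, 48]
Tree (level-order array): [41, 16, 42, 3, 27, None, 45, None, 9, None, 33, None, 48, 5]
Postorder traversal: [5, 9, 3, 33, 27, 16, 48, 45, 42, 41]


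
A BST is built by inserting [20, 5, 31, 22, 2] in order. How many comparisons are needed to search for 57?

Search path for 57: 20 -> 31
Found: False
Comparisons: 2


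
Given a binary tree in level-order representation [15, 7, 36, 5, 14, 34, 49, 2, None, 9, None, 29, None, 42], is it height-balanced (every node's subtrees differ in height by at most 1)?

Tree (level-order array): [15, 7, 36, 5, 14, 34, 49, 2, None, 9, None, 29, None, 42]
Definition: a tree is height-balanced if, at every node, |h(left) - h(right)| <= 1 (empty subtree has height -1).
Bottom-up per-node check:
  node 2: h_left=-1, h_right=-1, diff=0 [OK], height=0
  node 5: h_left=0, h_right=-1, diff=1 [OK], height=1
  node 9: h_left=-1, h_right=-1, diff=0 [OK], height=0
  node 14: h_left=0, h_right=-1, diff=1 [OK], height=1
  node 7: h_left=1, h_right=1, diff=0 [OK], height=2
  node 29: h_left=-1, h_right=-1, diff=0 [OK], height=0
  node 34: h_left=0, h_right=-1, diff=1 [OK], height=1
  node 42: h_left=-1, h_right=-1, diff=0 [OK], height=0
  node 49: h_left=0, h_right=-1, diff=1 [OK], height=1
  node 36: h_left=1, h_right=1, diff=0 [OK], height=2
  node 15: h_left=2, h_right=2, diff=0 [OK], height=3
All nodes satisfy the balance condition.
Result: Balanced


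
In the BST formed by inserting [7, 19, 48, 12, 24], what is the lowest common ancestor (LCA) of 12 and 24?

Tree insertion order: [7, 19, 48, 12, 24]
Tree (level-order array): [7, None, 19, 12, 48, None, None, 24]
In a BST, the LCA of p=12, q=24 is the first node v on the
root-to-leaf path with p <= v <= q (go left if both < v, right if both > v).
Walk from root:
  at 7: both 12 and 24 > 7, go right
  at 19: 12 <= 19 <= 24, this is the LCA
LCA = 19


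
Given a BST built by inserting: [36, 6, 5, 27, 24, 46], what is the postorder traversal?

Tree insertion order: [36, 6, 5, 27, 24, 46]
Tree (level-order array): [36, 6, 46, 5, 27, None, None, None, None, 24]
Postorder traversal: [5, 24, 27, 6, 46, 36]


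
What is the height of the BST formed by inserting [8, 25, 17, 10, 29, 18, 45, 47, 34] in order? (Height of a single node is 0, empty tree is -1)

Insertion order: [8, 25, 17, 10, 29, 18, 45, 47, 34]
Tree (level-order array): [8, None, 25, 17, 29, 10, 18, None, 45, None, None, None, None, 34, 47]
Compute height bottom-up (empty subtree = -1):
  height(10) = 1 + max(-1, -1) = 0
  height(18) = 1 + max(-1, -1) = 0
  height(17) = 1 + max(0, 0) = 1
  height(34) = 1 + max(-1, -1) = 0
  height(47) = 1 + max(-1, -1) = 0
  height(45) = 1 + max(0, 0) = 1
  height(29) = 1 + max(-1, 1) = 2
  height(25) = 1 + max(1, 2) = 3
  height(8) = 1 + max(-1, 3) = 4
Height = 4


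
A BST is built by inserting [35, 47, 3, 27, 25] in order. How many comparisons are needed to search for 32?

Search path for 32: 35 -> 3 -> 27
Found: False
Comparisons: 3


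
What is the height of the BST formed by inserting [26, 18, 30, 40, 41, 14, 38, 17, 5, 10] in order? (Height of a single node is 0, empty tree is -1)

Insertion order: [26, 18, 30, 40, 41, 14, 38, 17, 5, 10]
Tree (level-order array): [26, 18, 30, 14, None, None, 40, 5, 17, 38, 41, None, 10]
Compute height bottom-up (empty subtree = -1):
  height(10) = 1 + max(-1, -1) = 0
  height(5) = 1 + max(-1, 0) = 1
  height(17) = 1 + max(-1, -1) = 0
  height(14) = 1 + max(1, 0) = 2
  height(18) = 1 + max(2, -1) = 3
  height(38) = 1 + max(-1, -1) = 0
  height(41) = 1 + max(-1, -1) = 0
  height(40) = 1 + max(0, 0) = 1
  height(30) = 1 + max(-1, 1) = 2
  height(26) = 1 + max(3, 2) = 4
Height = 4


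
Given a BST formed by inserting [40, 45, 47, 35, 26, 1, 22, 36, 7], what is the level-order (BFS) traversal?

Tree insertion order: [40, 45, 47, 35, 26, 1, 22, 36, 7]
Tree (level-order array): [40, 35, 45, 26, 36, None, 47, 1, None, None, None, None, None, None, 22, 7]
BFS from the root, enqueuing left then right child of each popped node:
  queue [40] -> pop 40, enqueue [35, 45], visited so far: [40]
  queue [35, 45] -> pop 35, enqueue [26, 36], visited so far: [40, 35]
  queue [45, 26, 36] -> pop 45, enqueue [47], visited so far: [40, 35, 45]
  queue [26, 36, 47] -> pop 26, enqueue [1], visited so far: [40, 35, 45, 26]
  queue [36, 47, 1] -> pop 36, enqueue [none], visited so far: [40, 35, 45, 26, 36]
  queue [47, 1] -> pop 47, enqueue [none], visited so far: [40, 35, 45, 26, 36, 47]
  queue [1] -> pop 1, enqueue [22], visited so far: [40, 35, 45, 26, 36, 47, 1]
  queue [22] -> pop 22, enqueue [7], visited so far: [40, 35, 45, 26, 36, 47, 1, 22]
  queue [7] -> pop 7, enqueue [none], visited so far: [40, 35, 45, 26, 36, 47, 1, 22, 7]
Result: [40, 35, 45, 26, 36, 47, 1, 22, 7]


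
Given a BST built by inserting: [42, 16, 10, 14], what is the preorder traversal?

Tree insertion order: [42, 16, 10, 14]
Tree (level-order array): [42, 16, None, 10, None, None, 14]
Preorder traversal: [42, 16, 10, 14]


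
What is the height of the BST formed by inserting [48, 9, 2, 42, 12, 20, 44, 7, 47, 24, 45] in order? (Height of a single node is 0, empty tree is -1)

Insertion order: [48, 9, 2, 42, 12, 20, 44, 7, 47, 24, 45]
Tree (level-order array): [48, 9, None, 2, 42, None, 7, 12, 44, None, None, None, 20, None, 47, None, 24, 45]
Compute height bottom-up (empty subtree = -1):
  height(7) = 1 + max(-1, -1) = 0
  height(2) = 1 + max(-1, 0) = 1
  height(24) = 1 + max(-1, -1) = 0
  height(20) = 1 + max(-1, 0) = 1
  height(12) = 1 + max(-1, 1) = 2
  height(45) = 1 + max(-1, -1) = 0
  height(47) = 1 + max(0, -1) = 1
  height(44) = 1 + max(-1, 1) = 2
  height(42) = 1 + max(2, 2) = 3
  height(9) = 1 + max(1, 3) = 4
  height(48) = 1 + max(4, -1) = 5
Height = 5


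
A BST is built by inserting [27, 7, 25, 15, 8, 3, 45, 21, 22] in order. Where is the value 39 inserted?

Starting tree (level order): [27, 7, 45, 3, 25, None, None, None, None, 15, None, 8, 21, None, None, None, 22]
Insertion path: 27 -> 45
Result: insert 39 as left child of 45
Final tree (level order): [27, 7, 45, 3, 25, 39, None, None, None, 15, None, None, None, 8, 21, None, None, None, 22]


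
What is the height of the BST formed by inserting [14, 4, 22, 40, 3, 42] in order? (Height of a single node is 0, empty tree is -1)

Insertion order: [14, 4, 22, 40, 3, 42]
Tree (level-order array): [14, 4, 22, 3, None, None, 40, None, None, None, 42]
Compute height bottom-up (empty subtree = -1):
  height(3) = 1 + max(-1, -1) = 0
  height(4) = 1 + max(0, -1) = 1
  height(42) = 1 + max(-1, -1) = 0
  height(40) = 1 + max(-1, 0) = 1
  height(22) = 1 + max(-1, 1) = 2
  height(14) = 1 + max(1, 2) = 3
Height = 3


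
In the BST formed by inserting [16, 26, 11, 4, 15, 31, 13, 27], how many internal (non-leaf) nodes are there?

Tree built from: [16, 26, 11, 4, 15, 31, 13, 27]
Tree (level-order array): [16, 11, 26, 4, 15, None, 31, None, None, 13, None, 27]
Rule: An internal node has at least one child.
Per-node child counts:
  node 16: 2 child(ren)
  node 11: 2 child(ren)
  node 4: 0 child(ren)
  node 15: 1 child(ren)
  node 13: 0 child(ren)
  node 26: 1 child(ren)
  node 31: 1 child(ren)
  node 27: 0 child(ren)
Matching nodes: [16, 11, 15, 26, 31]
Count of internal (non-leaf) nodes: 5


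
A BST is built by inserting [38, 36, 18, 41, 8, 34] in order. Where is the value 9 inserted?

Starting tree (level order): [38, 36, 41, 18, None, None, None, 8, 34]
Insertion path: 38 -> 36 -> 18 -> 8
Result: insert 9 as right child of 8
Final tree (level order): [38, 36, 41, 18, None, None, None, 8, 34, None, 9]


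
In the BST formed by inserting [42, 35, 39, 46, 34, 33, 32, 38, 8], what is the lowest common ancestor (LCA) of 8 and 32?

Tree insertion order: [42, 35, 39, 46, 34, 33, 32, 38, 8]
Tree (level-order array): [42, 35, 46, 34, 39, None, None, 33, None, 38, None, 32, None, None, None, 8]
In a BST, the LCA of p=8, q=32 is the first node v on the
root-to-leaf path with p <= v <= q (go left if both < v, right if both > v).
Walk from root:
  at 42: both 8 and 32 < 42, go left
  at 35: both 8 and 32 < 35, go left
  at 34: both 8 and 32 < 34, go left
  at 33: both 8 and 32 < 33, go left
  at 32: 8 <= 32 <= 32, this is the LCA
LCA = 32


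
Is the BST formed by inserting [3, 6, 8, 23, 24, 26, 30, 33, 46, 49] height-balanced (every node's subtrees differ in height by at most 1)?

Tree (level-order array): [3, None, 6, None, 8, None, 23, None, 24, None, 26, None, 30, None, 33, None, 46, None, 49]
Definition: a tree is height-balanced if, at every node, |h(left) - h(right)| <= 1 (empty subtree has height -1).
Bottom-up per-node check:
  node 49: h_left=-1, h_right=-1, diff=0 [OK], height=0
  node 46: h_left=-1, h_right=0, diff=1 [OK], height=1
  node 33: h_left=-1, h_right=1, diff=2 [FAIL (|-1-1|=2 > 1)], height=2
  node 30: h_left=-1, h_right=2, diff=3 [FAIL (|-1-2|=3 > 1)], height=3
  node 26: h_left=-1, h_right=3, diff=4 [FAIL (|-1-3|=4 > 1)], height=4
  node 24: h_left=-1, h_right=4, diff=5 [FAIL (|-1-4|=5 > 1)], height=5
  node 23: h_left=-1, h_right=5, diff=6 [FAIL (|-1-5|=6 > 1)], height=6
  node 8: h_left=-1, h_right=6, diff=7 [FAIL (|-1-6|=7 > 1)], height=7
  node 6: h_left=-1, h_right=7, diff=8 [FAIL (|-1-7|=8 > 1)], height=8
  node 3: h_left=-1, h_right=8, diff=9 [FAIL (|-1-8|=9 > 1)], height=9
Node 33 violates the condition: |-1 - 1| = 2 > 1.
Result: Not balanced


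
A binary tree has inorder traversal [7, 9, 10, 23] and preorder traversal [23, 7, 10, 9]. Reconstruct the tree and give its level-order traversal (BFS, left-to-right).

Inorder:  [7, 9, 10, 23]
Preorder: [23, 7, 10, 9]
Algorithm: preorder visits root first, so consume preorder in order;
for each root, split the current inorder slice at that value into
left-subtree inorder and right-subtree inorder, then recurse.
Recursive splits:
  root=23; inorder splits into left=[7, 9, 10], right=[]
  root=7; inorder splits into left=[], right=[9, 10]
  root=10; inorder splits into left=[9], right=[]
  root=9; inorder splits into left=[], right=[]
Reconstructed level-order: [23, 7, 10, 9]


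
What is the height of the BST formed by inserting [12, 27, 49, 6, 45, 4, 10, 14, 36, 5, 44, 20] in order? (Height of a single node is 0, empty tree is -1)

Insertion order: [12, 27, 49, 6, 45, 4, 10, 14, 36, 5, 44, 20]
Tree (level-order array): [12, 6, 27, 4, 10, 14, 49, None, 5, None, None, None, 20, 45, None, None, None, None, None, 36, None, None, 44]
Compute height bottom-up (empty subtree = -1):
  height(5) = 1 + max(-1, -1) = 0
  height(4) = 1 + max(-1, 0) = 1
  height(10) = 1 + max(-1, -1) = 0
  height(6) = 1 + max(1, 0) = 2
  height(20) = 1 + max(-1, -1) = 0
  height(14) = 1 + max(-1, 0) = 1
  height(44) = 1 + max(-1, -1) = 0
  height(36) = 1 + max(-1, 0) = 1
  height(45) = 1 + max(1, -1) = 2
  height(49) = 1 + max(2, -1) = 3
  height(27) = 1 + max(1, 3) = 4
  height(12) = 1 + max(2, 4) = 5
Height = 5


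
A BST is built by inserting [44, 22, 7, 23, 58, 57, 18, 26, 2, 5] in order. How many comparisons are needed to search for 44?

Search path for 44: 44
Found: True
Comparisons: 1


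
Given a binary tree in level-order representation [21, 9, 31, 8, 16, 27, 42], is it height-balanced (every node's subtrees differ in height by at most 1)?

Tree (level-order array): [21, 9, 31, 8, 16, 27, 42]
Definition: a tree is height-balanced if, at every node, |h(left) - h(right)| <= 1 (empty subtree has height -1).
Bottom-up per-node check:
  node 8: h_left=-1, h_right=-1, diff=0 [OK], height=0
  node 16: h_left=-1, h_right=-1, diff=0 [OK], height=0
  node 9: h_left=0, h_right=0, diff=0 [OK], height=1
  node 27: h_left=-1, h_right=-1, diff=0 [OK], height=0
  node 42: h_left=-1, h_right=-1, diff=0 [OK], height=0
  node 31: h_left=0, h_right=0, diff=0 [OK], height=1
  node 21: h_left=1, h_right=1, diff=0 [OK], height=2
All nodes satisfy the balance condition.
Result: Balanced


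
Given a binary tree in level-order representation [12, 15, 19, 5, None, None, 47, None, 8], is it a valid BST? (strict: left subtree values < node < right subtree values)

Level-order array: [12, 15, 19, 5, None, None, 47, None, 8]
Validate using subtree bounds (lo, hi): at each node, require lo < value < hi,
then recurse left with hi=value and right with lo=value.
Preorder trace (stopping at first violation):
  at node 12 with bounds (-inf, +inf): OK
  at node 15 with bounds (-inf, 12): VIOLATION
Node 15 violates its bound: not (-inf < 15 < 12).
Result: Not a valid BST


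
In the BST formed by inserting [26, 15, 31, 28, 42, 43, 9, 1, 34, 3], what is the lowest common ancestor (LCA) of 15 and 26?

Tree insertion order: [26, 15, 31, 28, 42, 43, 9, 1, 34, 3]
Tree (level-order array): [26, 15, 31, 9, None, 28, 42, 1, None, None, None, 34, 43, None, 3]
In a BST, the LCA of p=15, q=26 is the first node v on the
root-to-leaf path with p <= v <= q (go left if both < v, right if both > v).
Walk from root:
  at 26: 15 <= 26 <= 26, this is the LCA
LCA = 26


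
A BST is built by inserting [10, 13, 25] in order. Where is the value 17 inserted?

Starting tree (level order): [10, None, 13, None, 25]
Insertion path: 10 -> 13 -> 25
Result: insert 17 as left child of 25
Final tree (level order): [10, None, 13, None, 25, 17]


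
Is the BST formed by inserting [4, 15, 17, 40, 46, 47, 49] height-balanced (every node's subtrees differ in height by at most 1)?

Tree (level-order array): [4, None, 15, None, 17, None, 40, None, 46, None, 47, None, 49]
Definition: a tree is height-balanced if, at every node, |h(left) - h(right)| <= 1 (empty subtree has height -1).
Bottom-up per-node check:
  node 49: h_left=-1, h_right=-1, diff=0 [OK], height=0
  node 47: h_left=-1, h_right=0, diff=1 [OK], height=1
  node 46: h_left=-1, h_right=1, diff=2 [FAIL (|-1-1|=2 > 1)], height=2
  node 40: h_left=-1, h_right=2, diff=3 [FAIL (|-1-2|=3 > 1)], height=3
  node 17: h_left=-1, h_right=3, diff=4 [FAIL (|-1-3|=4 > 1)], height=4
  node 15: h_left=-1, h_right=4, diff=5 [FAIL (|-1-4|=5 > 1)], height=5
  node 4: h_left=-1, h_right=5, diff=6 [FAIL (|-1-5|=6 > 1)], height=6
Node 46 violates the condition: |-1 - 1| = 2 > 1.
Result: Not balanced


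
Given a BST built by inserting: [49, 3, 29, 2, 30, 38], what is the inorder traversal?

Tree insertion order: [49, 3, 29, 2, 30, 38]
Tree (level-order array): [49, 3, None, 2, 29, None, None, None, 30, None, 38]
Inorder traversal: [2, 3, 29, 30, 38, 49]


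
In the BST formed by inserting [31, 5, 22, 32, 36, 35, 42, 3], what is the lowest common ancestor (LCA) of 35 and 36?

Tree insertion order: [31, 5, 22, 32, 36, 35, 42, 3]
Tree (level-order array): [31, 5, 32, 3, 22, None, 36, None, None, None, None, 35, 42]
In a BST, the LCA of p=35, q=36 is the first node v on the
root-to-leaf path with p <= v <= q (go left if both < v, right if both > v).
Walk from root:
  at 31: both 35 and 36 > 31, go right
  at 32: both 35 and 36 > 32, go right
  at 36: 35 <= 36 <= 36, this is the LCA
LCA = 36


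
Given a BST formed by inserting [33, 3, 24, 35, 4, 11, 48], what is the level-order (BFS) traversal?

Tree insertion order: [33, 3, 24, 35, 4, 11, 48]
Tree (level-order array): [33, 3, 35, None, 24, None, 48, 4, None, None, None, None, 11]
BFS from the root, enqueuing left then right child of each popped node:
  queue [33] -> pop 33, enqueue [3, 35], visited so far: [33]
  queue [3, 35] -> pop 3, enqueue [24], visited so far: [33, 3]
  queue [35, 24] -> pop 35, enqueue [48], visited so far: [33, 3, 35]
  queue [24, 48] -> pop 24, enqueue [4], visited so far: [33, 3, 35, 24]
  queue [48, 4] -> pop 48, enqueue [none], visited so far: [33, 3, 35, 24, 48]
  queue [4] -> pop 4, enqueue [11], visited so far: [33, 3, 35, 24, 48, 4]
  queue [11] -> pop 11, enqueue [none], visited so far: [33, 3, 35, 24, 48, 4, 11]
Result: [33, 3, 35, 24, 48, 4, 11]


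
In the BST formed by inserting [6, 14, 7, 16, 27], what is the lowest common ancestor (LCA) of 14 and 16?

Tree insertion order: [6, 14, 7, 16, 27]
Tree (level-order array): [6, None, 14, 7, 16, None, None, None, 27]
In a BST, the LCA of p=14, q=16 is the first node v on the
root-to-leaf path with p <= v <= q (go left if both < v, right if both > v).
Walk from root:
  at 6: both 14 and 16 > 6, go right
  at 14: 14 <= 14 <= 16, this is the LCA
LCA = 14


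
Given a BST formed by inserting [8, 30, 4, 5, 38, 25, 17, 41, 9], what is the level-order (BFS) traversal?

Tree insertion order: [8, 30, 4, 5, 38, 25, 17, 41, 9]
Tree (level-order array): [8, 4, 30, None, 5, 25, 38, None, None, 17, None, None, 41, 9]
BFS from the root, enqueuing left then right child of each popped node:
  queue [8] -> pop 8, enqueue [4, 30], visited so far: [8]
  queue [4, 30] -> pop 4, enqueue [5], visited so far: [8, 4]
  queue [30, 5] -> pop 30, enqueue [25, 38], visited so far: [8, 4, 30]
  queue [5, 25, 38] -> pop 5, enqueue [none], visited so far: [8, 4, 30, 5]
  queue [25, 38] -> pop 25, enqueue [17], visited so far: [8, 4, 30, 5, 25]
  queue [38, 17] -> pop 38, enqueue [41], visited so far: [8, 4, 30, 5, 25, 38]
  queue [17, 41] -> pop 17, enqueue [9], visited so far: [8, 4, 30, 5, 25, 38, 17]
  queue [41, 9] -> pop 41, enqueue [none], visited so far: [8, 4, 30, 5, 25, 38, 17, 41]
  queue [9] -> pop 9, enqueue [none], visited so far: [8, 4, 30, 5, 25, 38, 17, 41, 9]
Result: [8, 4, 30, 5, 25, 38, 17, 41, 9]


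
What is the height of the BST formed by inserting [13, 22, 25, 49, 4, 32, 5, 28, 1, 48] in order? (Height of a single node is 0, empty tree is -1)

Insertion order: [13, 22, 25, 49, 4, 32, 5, 28, 1, 48]
Tree (level-order array): [13, 4, 22, 1, 5, None, 25, None, None, None, None, None, 49, 32, None, 28, 48]
Compute height bottom-up (empty subtree = -1):
  height(1) = 1 + max(-1, -1) = 0
  height(5) = 1 + max(-1, -1) = 0
  height(4) = 1 + max(0, 0) = 1
  height(28) = 1 + max(-1, -1) = 0
  height(48) = 1 + max(-1, -1) = 0
  height(32) = 1 + max(0, 0) = 1
  height(49) = 1 + max(1, -1) = 2
  height(25) = 1 + max(-1, 2) = 3
  height(22) = 1 + max(-1, 3) = 4
  height(13) = 1 + max(1, 4) = 5
Height = 5


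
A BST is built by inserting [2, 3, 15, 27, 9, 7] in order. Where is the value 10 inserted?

Starting tree (level order): [2, None, 3, None, 15, 9, 27, 7]
Insertion path: 2 -> 3 -> 15 -> 9
Result: insert 10 as right child of 9
Final tree (level order): [2, None, 3, None, 15, 9, 27, 7, 10]


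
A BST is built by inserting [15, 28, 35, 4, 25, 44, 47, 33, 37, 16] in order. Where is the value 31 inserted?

Starting tree (level order): [15, 4, 28, None, None, 25, 35, 16, None, 33, 44, None, None, None, None, 37, 47]
Insertion path: 15 -> 28 -> 35 -> 33
Result: insert 31 as left child of 33
Final tree (level order): [15, 4, 28, None, None, 25, 35, 16, None, 33, 44, None, None, 31, None, 37, 47]


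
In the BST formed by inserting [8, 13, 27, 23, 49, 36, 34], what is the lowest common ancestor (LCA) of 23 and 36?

Tree insertion order: [8, 13, 27, 23, 49, 36, 34]
Tree (level-order array): [8, None, 13, None, 27, 23, 49, None, None, 36, None, 34]
In a BST, the LCA of p=23, q=36 is the first node v on the
root-to-leaf path with p <= v <= q (go left if both < v, right if both > v).
Walk from root:
  at 8: both 23 and 36 > 8, go right
  at 13: both 23 and 36 > 13, go right
  at 27: 23 <= 27 <= 36, this is the LCA
LCA = 27


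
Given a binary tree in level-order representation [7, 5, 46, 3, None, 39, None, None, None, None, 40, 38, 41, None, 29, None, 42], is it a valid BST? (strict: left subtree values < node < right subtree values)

Level-order array: [7, 5, 46, 3, None, 39, None, None, None, None, 40, 38, 41, None, 29, None, 42]
Validate using subtree bounds (lo, hi): at each node, require lo < value < hi,
then recurse left with hi=value and right with lo=value.
Preorder trace (stopping at first violation):
  at node 7 with bounds (-inf, +inf): OK
  at node 5 with bounds (-inf, 7): OK
  at node 3 with bounds (-inf, 5): OK
  at node 46 with bounds (7, +inf): OK
  at node 39 with bounds (7, 46): OK
  at node 40 with bounds (39, 46): OK
  at node 38 with bounds (39, 40): VIOLATION
Node 38 violates its bound: not (39 < 38 < 40).
Result: Not a valid BST


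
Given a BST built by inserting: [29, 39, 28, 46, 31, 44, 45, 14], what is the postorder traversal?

Tree insertion order: [29, 39, 28, 46, 31, 44, 45, 14]
Tree (level-order array): [29, 28, 39, 14, None, 31, 46, None, None, None, None, 44, None, None, 45]
Postorder traversal: [14, 28, 31, 45, 44, 46, 39, 29]


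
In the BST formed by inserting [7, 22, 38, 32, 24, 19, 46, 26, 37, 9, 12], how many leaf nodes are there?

Tree built from: [7, 22, 38, 32, 24, 19, 46, 26, 37, 9, 12]
Tree (level-order array): [7, None, 22, 19, 38, 9, None, 32, 46, None, 12, 24, 37, None, None, None, None, None, 26]
Rule: A leaf has 0 children.
Per-node child counts:
  node 7: 1 child(ren)
  node 22: 2 child(ren)
  node 19: 1 child(ren)
  node 9: 1 child(ren)
  node 12: 0 child(ren)
  node 38: 2 child(ren)
  node 32: 2 child(ren)
  node 24: 1 child(ren)
  node 26: 0 child(ren)
  node 37: 0 child(ren)
  node 46: 0 child(ren)
Matching nodes: [12, 26, 37, 46]
Count of leaf nodes: 4


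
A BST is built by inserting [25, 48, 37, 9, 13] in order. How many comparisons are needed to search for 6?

Search path for 6: 25 -> 9
Found: False
Comparisons: 2


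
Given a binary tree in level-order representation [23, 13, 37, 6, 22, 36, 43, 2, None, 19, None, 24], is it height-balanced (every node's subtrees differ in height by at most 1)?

Tree (level-order array): [23, 13, 37, 6, 22, 36, 43, 2, None, 19, None, 24]
Definition: a tree is height-balanced if, at every node, |h(left) - h(right)| <= 1 (empty subtree has height -1).
Bottom-up per-node check:
  node 2: h_left=-1, h_right=-1, diff=0 [OK], height=0
  node 6: h_left=0, h_right=-1, diff=1 [OK], height=1
  node 19: h_left=-1, h_right=-1, diff=0 [OK], height=0
  node 22: h_left=0, h_right=-1, diff=1 [OK], height=1
  node 13: h_left=1, h_right=1, diff=0 [OK], height=2
  node 24: h_left=-1, h_right=-1, diff=0 [OK], height=0
  node 36: h_left=0, h_right=-1, diff=1 [OK], height=1
  node 43: h_left=-1, h_right=-1, diff=0 [OK], height=0
  node 37: h_left=1, h_right=0, diff=1 [OK], height=2
  node 23: h_left=2, h_right=2, diff=0 [OK], height=3
All nodes satisfy the balance condition.
Result: Balanced


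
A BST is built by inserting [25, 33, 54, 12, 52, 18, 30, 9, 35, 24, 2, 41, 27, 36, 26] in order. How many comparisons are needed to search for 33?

Search path for 33: 25 -> 33
Found: True
Comparisons: 2


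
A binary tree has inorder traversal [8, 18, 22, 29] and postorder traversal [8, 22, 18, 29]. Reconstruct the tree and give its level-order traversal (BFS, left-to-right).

Inorder:   [8, 18, 22, 29]
Postorder: [8, 22, 18, 29]
Algorithm: postorder visits root last, so walk postorder right-to-left;
each value is the root of the current inorder slice — split it at that
value, recurse on the right subtree first, then the left.
Recursive splits:
  root=29; inorder splits into left=[8, 18, 22], right=[]
  root=18; inorder splits into left=[8], right=[22]
  root=22; inorder splits into left=[], right=[]
  root=8; inorder splits into left=[], right=[]
Reconstructed level-order: [29, 18, 8, 22]


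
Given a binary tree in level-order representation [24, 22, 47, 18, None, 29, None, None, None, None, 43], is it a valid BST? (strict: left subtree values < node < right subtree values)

Level-order array: [24, 22, 47, 18, None, 29, None, None, None, None, 43]
Validate using subtree bounds (lo, hi): at each node, require lo < value < hi,
then recurse left with hi=value and right with lo=value.
Preorder trace (stopping at first violation):
  at node 24 with bounds (-inf, +inf): OK
  at node 22 with bounds (-inf, 24): OK
  at node 18 with bounds (-inf, 22): OK
  at node 47 with bounds (24, +inf): OK
  at node 29 with bounds (24, 47): OK
  at node 43 with bounds (29, 47): OK
No violation found at any node.
Result: Valid BST


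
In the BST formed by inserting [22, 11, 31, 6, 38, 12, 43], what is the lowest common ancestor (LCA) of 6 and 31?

Tree insertion order: [22, 11, 31, 6, 38, 12, 43]
Tree (level-order array): [22, 11, 31, 6, 12, None, 38, None, None, None, None, None, 43]
In a BST, the LCA of p=6, q=31 is the first node v on the
root-to-leaf path with p <= v <= q (go left if both < v, right if both > v).
Walk from root:
  at 22: 6 <= 22 <= 31, this is the LCA
LCA = 22


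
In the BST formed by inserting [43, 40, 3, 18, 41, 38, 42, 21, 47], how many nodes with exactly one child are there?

Tree built from: [43, 40, 3, 18, 41, 38, 42, 21, 47]
Tree (level-order array): [43, 40, 47, 3, 41, None, None, None, 18, None, 42, None, 38, None, None, 21]
Rule: These are nodes with exactly 1 non-null child.
Per-node child counts:
  node 43: 2 child(ren)
  node 40: 2 child(ren)
  node 3: 1 child(ren)
  node 18: 1 child(ren)
  node 38: 1 child(ren)
  node 21: 0 child(ren)
  node 41: 1 child(ren)
  node 42: 0 child(ren)
  node 47: 0 child(ren)
Matching nodes: [3, 18, 38, 41]
Count of nodes with exactly one child: 4


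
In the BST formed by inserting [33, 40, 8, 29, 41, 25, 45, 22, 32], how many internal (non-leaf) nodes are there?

Tree built from: [33, 40, 8, 29, 41, 25, 45, 22, 32]
Tree (level-order array): [33, 8, 40, None, 29, None, 41, 25, 32, None, 45, 22]
Rule: An internal node has at least one child.
Per-node child counts:
  node 33: 2 child(ren)
  node 8: 1 child(ren)
  node 29: 2 child(ren)
  node 25: 1 child(ren)
  node 22: 0 child(ren)
  node 32: 0 child(ren)
  node 40: 1 child(ren)
  node 41: 1 child(ren)
  node 45: 0 child(ren)
Matching nodes: [33, 8, 29, 25, 40, 41]
Count of internal (non-leaf) nodes: 6


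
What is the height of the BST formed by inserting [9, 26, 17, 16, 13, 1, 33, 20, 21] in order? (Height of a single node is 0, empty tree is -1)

Insertion order: [9, 26, 17, 16, 13, 1, 33, 20, 21]
Tree (level-order array): [9, 1, 26, None, None, 17, 33, 16, 20, None, None, 13, None, None, 21]
Compute height bottom-up (empty subtree = -1):
  height(1) = 1 + max(-1, -1) = 0
  height(13) = 1 + max(-1, -1) = 0
  height(16) = 1 + max(0, -1) = 1
  height(21) = 1 + max(-1, -1) = 0
  height(20) = 1 + max(-1, 0) = 1
  height(17) = 1 + max(1, 1) = 2
  height(33) = 1 + max(-1, -1) = 0
  height(26) = 1 + max(2, 0) = 3
  height(9) = 1 + max(0, 3) = 4
Height = 4


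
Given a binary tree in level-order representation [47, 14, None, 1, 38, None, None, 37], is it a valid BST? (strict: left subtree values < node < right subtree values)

Level-order array: [47, 14, None, 1, 38, None, None, 37]
Validate using subtree bounds (lo, hi): at each node, require lo < value < hi,
then recurse left with hi=value and right with lo=value.
Preorder trace (stopping at first violation):
  at node 47 with bounds (-inf, +inf): OK
  at node 14 with bounds (-inf, 47): OK
  at node 1 with bounds (-inf, 14): OK
  at node 38 with bounds (14, 47): OK
  at node 37 with bounds (14, 38): OK
No violation found at any node.
Result: Valid BST


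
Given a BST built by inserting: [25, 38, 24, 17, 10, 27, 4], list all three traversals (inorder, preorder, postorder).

Tree insertion order: [25, 38, 24, 17, 10, 27, 4]
Tree (level-order array): [25, 24, 38, 17, None, 27, None, 10, None, None, None, 4]
Inorder (L, root, R): [4, 10, 17, 24, 25, 27, 38]
Preorder (root, L, R): [25, 24, 17, 10, 4, 38, 27]
Postorder (L, R, root): [4, 10, 17, 24, 27, 38, 25]


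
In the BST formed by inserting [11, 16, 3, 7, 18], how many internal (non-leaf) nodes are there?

Tree built from: [11, 16, 3, 7, 18]
Tree (level-order array): [11, 3, 16, None, 7, None, 18]
Rule: An internal node has at least one child.
Per-node child counts:
  node 11: 2 child(ren)
  node 3: 1 child(ren)
  node 7: 0 child(ren)
  node 16: 1 child(ren)
  node 18: 0 child(ren)
Matching nodes: [11, 3, 16]
Count of internal (non-leaf) nodes: 3


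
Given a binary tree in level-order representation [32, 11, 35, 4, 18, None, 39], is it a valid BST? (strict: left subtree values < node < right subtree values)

Level-order array: [32, 11, 35, 4, 18, None, 39]
Validate using subtree bounds (lo, hi): at each node, require lo < value < hi,
then recurse left with hi=value and right with lo=value.
Preorder trace (stopping at first violation):
  at node 32 with bounds (-inf, +inf): OK
  at node 11 with bounds (-inf, 32): OK
  at node 4 with bounds (-inf, 11): OK
  at node 18 with bounds (11, 32): OK
  at node 35 with bounds (32, +inf): OK
  at node 39 with bounds (35, +inf): OK
No violation found at any node.
Result: Valid BST


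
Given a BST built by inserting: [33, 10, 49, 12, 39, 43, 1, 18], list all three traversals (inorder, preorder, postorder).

Tree insertion order: [33, 10, 49, 12, 39, 43, 1, 18]
Tree (level-order array): [33, 10, 49, 1, 12, 39, None, None, None, None, 18, None, 43]
Inorder (L, root, R): [1, 10, 12, 18, 33, 39, 43, 49]
Preorder (root, L, R): [33, 10, 1, 12, 18, 49, 39, 43]
Postorder (L, R, root): [1, 18, 12, 10, 43, 39, 49, 33]


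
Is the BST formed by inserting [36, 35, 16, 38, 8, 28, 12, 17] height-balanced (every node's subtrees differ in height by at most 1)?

Tree (level-order array): [36, 35, 38, 16, None, None, None, 8, 28, None, 12, 17]
Definition: a tree is height-balanced if, at every node, |h(left) - h(right)| <= 1 (empty subtree has height -1).
Bottom-up per-node check:
  node 12: h_left=-1, h_right=-1, diff=0 [OK], height=0
  node 8: h_left=-1, h_right=0, diff=1 [OK], height=1
  node 17: h_left=-1, h_right=-1, diff=0 [OK], height=0
  node 28: h_left=0, h_right=-1, diff=1 [OK], height=1
  node 16: h_left=1, h_right=1, diff=0 [OK], height=2
  node 35: h_left=2, h_right=-1, diff=3 [FAIL (|2--1|=3 > 1)], height=3
  node 38: h_left=-1, h_right=-1, diff=0 [OK], height=0
  node 36: h_left=3, h_right=0, diff=3 [FAIL (|3-0|=3 > 1)], height=4
Node 35 violates the condition: |2 - -1| = 3 > 1.
Result: Not balanced


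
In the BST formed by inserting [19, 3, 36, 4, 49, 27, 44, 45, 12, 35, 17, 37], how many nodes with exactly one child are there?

Tree built from: [19, 3, 36, 4, 49, 27, 44, 45, 12, 35, 17, 37]
Tree (level-order array): [19, 3, 36, None, 4, 27, 49, None, 12, None, 35, 44, None, None, 17, None, None, 37, 45]
Rule: These are nodes with exactly 1 non-null child.
Per-node child counts:
  node 19: 2 child(ren)
  node 3: 1 child(ren)
  node 4: 1 child(ren)
  node 12: 1 child(ren)
  node 17: 0 child(ren)
  node 36: 2 child(ren)
  node 27: 1 child(ren)
  node 35: 0 child(ren)
  node 49: 1 child(ren)
  node 44: 2 child(ren)
  node 37: 0 child(ren)
  node 45: 0 child(ren)
Matching nodes: [3, 4, 12, 27, 49]
Count of nodes with exactly one child: 5


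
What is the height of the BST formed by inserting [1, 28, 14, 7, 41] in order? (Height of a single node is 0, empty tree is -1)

Insertion order: [1, 28, 14, 7, 41]
Tree (level-order array): [1, None, 28, 14, 41, 7]
Compute height bottom-up (empty subtree = -1):
  height(7) = 1 + max(-1, -1) = 0
  height(14) = 1 + max(0, -1) = 1
  height(41) = 1 + max(-1, -1) = 0
  height(28) = 1 + max(1, 0) = 2
  height(1) = 1 + max(-1, 2) = 3
Height = 3


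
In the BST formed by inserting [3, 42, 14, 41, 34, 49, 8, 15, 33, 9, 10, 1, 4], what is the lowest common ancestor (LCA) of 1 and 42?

Tree insertion order: [3, 42, 14, 41, 34, 49, 8, 15, 33, 9, 10, 1, 4]
Tree (level-order array): [3, 1, 42, None, None, 14, 49, 8, 41, None, None, 4, 9, 34, None, None, None, None, 10, 15, None, None, None, None, 33]
In a BST, the LCA of p=1, q=42 is the first node v on the
root-to-leaf path with p <= v <= q (go left if both < v, right if both > v).
Walk from root:
  at 3: 1 <= 3 <= 42, this is the LCA
LCA = 3


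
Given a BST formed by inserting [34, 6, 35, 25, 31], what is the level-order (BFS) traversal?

Tree insertion order: [34, 6, 35, 25, 31]
Tree (level-order array): [34, 6, 35, None, 25, None, None, None, 31]
BFS from the root, enqueuing left then right child of each popped node:
  queue [34] -> pop 34, enqueue [6, 35], visited so far: [34]
  queue [6, 35] -> pop 6, enqueue [25], visited so far: [34, 6]
  queue [35, 25] -> pop 35, enqueue [none], visited so far: [34, 6, 35]
  queue [25] -> pop 25, enqueue [31], visited so far: [34, 6, 35, 25]
  queue [31] -> pop 31, enqueue [none], visited so far: [34, 6, 35, 25, 31]
Result: [34, 6, 35, 25, 31]


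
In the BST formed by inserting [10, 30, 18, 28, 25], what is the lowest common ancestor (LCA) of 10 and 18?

Tree insertion order: [10, 30, 18, 28, 25]
Tree (level-order array): [10, None, 30, 18, None, None, 28, 25]
In a BST, the LCA of p=10, q=18 is the first node v on the
root-to-leaf path with p <= v <= q (go left if both < v, right if both > v).
Walk from root:
  at 10: 10 <= 10 <= 18, this is the LCA
LCA = 10


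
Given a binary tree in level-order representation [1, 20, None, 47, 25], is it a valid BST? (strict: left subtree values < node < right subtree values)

Level-order array: [1, 20, None, 47, 25]
Validate using subtree bounds (lo, hi): at each node, require lo < value < hi,
then recurse left with hi=value and right with lo=value.
Preorder trace (stopping at first violation):
  at node 1 with bounds (-inf, +inf): OK
  at node 20 with bounds (-inf, 1): VIOLATION
Node 20 violates its bound: not (-inf < 20 < 1).
Result: Not a valid BST


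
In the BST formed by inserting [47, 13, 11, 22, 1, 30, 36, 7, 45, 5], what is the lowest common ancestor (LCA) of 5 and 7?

Tree insertion order: [47, 13, 11, 22, 1, 30, 36, 7, 45, 5]
Tree (level-order array): [47, 13, None, 11, 22, 1, None, None, 30, None, 7, None, 36, 5, None, None, 45]
In a BST, the LCA of p=5, q=7 is the first node v on the
root-to-leaf path with p <= v <= q (go left if both < v, right if both > v).
Walk from root:
  at 47: both 5 and 7 < 47, go left
  at 13: both 5 and 7 < 13, go left
  at 11: both 5 and 7 < 11, go left
  at 1: both 5 and 7 > 1, go right
  at 7: 5 <= 7 <= 7, this is the LCA
LCA = 7


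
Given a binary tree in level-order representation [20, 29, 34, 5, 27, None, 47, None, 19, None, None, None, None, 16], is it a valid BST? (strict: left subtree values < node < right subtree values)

Level-order array: [20, 29, 34, 5, 27, None, 47, None, 19, None, None, None, None, 16]
Validate using subtree bounds (lo, hi): at each node, require lo < value < hi,
then recurse left with hi=value and right with lo=value.
Preorder trace (stopping at first violation):
  at node 20 with bounds (-inf, +inf): OK
  at node 29 with bounds (-inf, 20): VIOLATION
Node 29 violates its bound: not (-inf < 29 < 20).
Result: Not a valid BST
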